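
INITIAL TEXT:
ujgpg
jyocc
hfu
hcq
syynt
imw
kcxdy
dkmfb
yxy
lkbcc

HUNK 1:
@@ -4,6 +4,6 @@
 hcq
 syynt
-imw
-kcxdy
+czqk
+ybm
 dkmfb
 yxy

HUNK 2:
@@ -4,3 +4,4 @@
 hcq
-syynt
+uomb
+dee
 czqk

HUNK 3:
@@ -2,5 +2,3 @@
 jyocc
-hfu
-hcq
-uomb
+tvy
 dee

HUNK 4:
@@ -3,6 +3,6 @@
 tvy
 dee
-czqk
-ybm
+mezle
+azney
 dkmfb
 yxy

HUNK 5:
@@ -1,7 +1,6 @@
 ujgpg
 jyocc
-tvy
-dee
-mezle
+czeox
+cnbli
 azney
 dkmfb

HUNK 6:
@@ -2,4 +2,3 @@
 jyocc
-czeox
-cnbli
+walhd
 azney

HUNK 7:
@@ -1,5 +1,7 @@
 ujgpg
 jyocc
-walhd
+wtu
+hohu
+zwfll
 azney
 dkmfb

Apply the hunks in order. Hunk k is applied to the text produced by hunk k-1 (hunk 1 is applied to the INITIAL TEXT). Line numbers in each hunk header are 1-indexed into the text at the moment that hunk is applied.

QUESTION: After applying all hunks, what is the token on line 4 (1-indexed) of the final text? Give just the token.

Hunk 1: at line 4 remove [imw,kcxdy] add [czqk,ybm] -> 10 lines: ujgpg jyocc hfu hcq syynt czqk ybm dkmfb yxy lkbcc
Hunk 2: at line 4 remove [syynt] add [uomb,dee] -> 11 lines: ujgpg jyocc hfu hcq uomb dee czqk ybm dkmfb yxy lkbcc
Hunk 3: at line 2 remove [hfu,hcq,uomb] add [tvy] -> 9 lines: ujgpg jyocc tvy dee czqk ybm dkmfb yxy lkbcc
Hunk 4: at line 3 remove [czqk,ybm] add [mezle,azney] -> 9 lines: ujgpg jyocc tvy dee mezle azney dkmfb yxy lkbcc
Hunk 5: at line 1 remove [tvy,dee,mezle] add [czeox,cnbli] -> 8 lines: ujgpg jyocc czeox cnbli azney dkmfb yxy lkbcc
Hunk 6: at line 2 remove [czeox,cnbli] add [walhd] -> 7 lines: ujgpg jyocc walhd azney dkmfb yxy lkbcc
Hunk 7: at line 1 remove [walhd] add [wtu,hohu,zwfll] -> 9 lines: ujgpg jyocc wtu hohu zwfll azney dkmfb yxy lkbcc
Final line 4: hohu

Answer: hohu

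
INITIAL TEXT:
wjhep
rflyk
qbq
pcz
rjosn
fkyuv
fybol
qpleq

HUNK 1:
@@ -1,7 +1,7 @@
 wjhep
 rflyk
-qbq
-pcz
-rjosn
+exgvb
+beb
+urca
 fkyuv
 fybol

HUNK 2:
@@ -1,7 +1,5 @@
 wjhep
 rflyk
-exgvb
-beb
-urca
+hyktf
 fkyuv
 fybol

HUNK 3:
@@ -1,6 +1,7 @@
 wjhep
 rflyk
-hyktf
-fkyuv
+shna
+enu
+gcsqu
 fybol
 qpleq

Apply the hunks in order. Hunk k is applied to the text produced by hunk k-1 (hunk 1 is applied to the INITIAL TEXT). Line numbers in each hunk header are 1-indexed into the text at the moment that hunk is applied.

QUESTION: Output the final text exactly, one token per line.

Answer: wjhep
rflyk
shna
enu
gcsqu
fybol
qpleq

Derivation:
Hunk 1: at line 1 remove [qbq,pcz,rjosn] add [exgvb,beb,urca] -> 8 lines: wjhep rflyk exgvb beb urca fkyuv fybol qpleq
Hunk 2: at line 1 remove [exgvb,beb,urca] add [hyktf] -> 6 lines: wjhep rflyk hyktf fkyuv fybol qpleq
Hunk 3: at line 1 remove [hyktf,fkyuv] add [shna,enu,gcsqu] -> 7 lines: wjhep rflyk shna enu gcsqu fybol qpleq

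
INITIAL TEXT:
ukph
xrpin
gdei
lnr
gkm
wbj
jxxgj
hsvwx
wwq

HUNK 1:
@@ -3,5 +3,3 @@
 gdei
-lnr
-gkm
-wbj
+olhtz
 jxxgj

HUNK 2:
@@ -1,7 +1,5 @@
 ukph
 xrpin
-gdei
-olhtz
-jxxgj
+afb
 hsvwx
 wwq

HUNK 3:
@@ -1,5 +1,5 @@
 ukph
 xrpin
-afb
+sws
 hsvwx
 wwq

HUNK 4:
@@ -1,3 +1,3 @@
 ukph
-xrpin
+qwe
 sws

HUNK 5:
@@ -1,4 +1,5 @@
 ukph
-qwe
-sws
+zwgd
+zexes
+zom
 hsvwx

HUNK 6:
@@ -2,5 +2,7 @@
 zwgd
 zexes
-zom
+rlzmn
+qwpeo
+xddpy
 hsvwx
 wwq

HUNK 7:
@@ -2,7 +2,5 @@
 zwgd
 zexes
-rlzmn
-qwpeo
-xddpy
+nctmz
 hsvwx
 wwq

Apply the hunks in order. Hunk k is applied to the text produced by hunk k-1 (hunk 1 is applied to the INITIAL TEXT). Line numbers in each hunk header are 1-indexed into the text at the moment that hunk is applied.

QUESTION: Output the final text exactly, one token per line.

Hunk 1: at line 3 remove [lnr,gkm,wbj] add [olhtz] -> 7 lines: ukph xrpin gdei olhtz jxxgj hsvwx wwq
Hunk 2: at line 1 remove [gdei,olhtz,jxxgj] add [afb] -> 5 lines: ukph xrpin afb hsvwx wwq
Hunk 3: at line 1 remove [afb] add [sws] -> 5 lines: ukph xrpin sws hsvwx wwq
Hunk 4: at line 1 remove [xrpin] add [qwe] -> 5 lines: ukph qwe sws hsvwx wwq
Hunk 5: at line 1 remove [qwe,sws] add [zwgd,zexes,zom] -> 6 lines: ukph zwgd zexes zom hsvwx wwq
Hunk 6: at line 2 remove [zom] add [rlzmn,qwpeo,xddpy] -> 8 lines: ukph zwgd zexes rlzmn qwpeo xddpy hsvwx wwq
Hunk 7: at line 2 remove [rlzmn,qwpeo,xddpy] add [nctmz] -> 6 lines: ukph zwgd zexes nctmz hsvwx wwq

Answer: ukph
zwgd
zexes
nctmz
hsvwx
wwq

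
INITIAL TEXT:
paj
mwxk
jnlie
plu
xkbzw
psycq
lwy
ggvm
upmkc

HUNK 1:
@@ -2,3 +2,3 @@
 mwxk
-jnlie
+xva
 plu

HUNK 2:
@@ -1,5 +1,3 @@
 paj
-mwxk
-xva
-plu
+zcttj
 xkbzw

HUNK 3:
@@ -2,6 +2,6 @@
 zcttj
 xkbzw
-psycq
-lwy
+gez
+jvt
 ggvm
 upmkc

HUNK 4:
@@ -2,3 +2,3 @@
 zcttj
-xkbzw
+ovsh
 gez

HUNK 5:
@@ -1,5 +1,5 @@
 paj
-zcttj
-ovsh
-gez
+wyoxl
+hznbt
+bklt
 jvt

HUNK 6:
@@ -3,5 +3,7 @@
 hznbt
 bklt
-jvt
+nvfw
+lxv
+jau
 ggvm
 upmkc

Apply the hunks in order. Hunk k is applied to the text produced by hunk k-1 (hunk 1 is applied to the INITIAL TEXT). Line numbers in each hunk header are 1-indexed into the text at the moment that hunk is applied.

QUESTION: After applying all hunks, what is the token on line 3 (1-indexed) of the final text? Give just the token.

Answer: hznbt

Derivation:
Hunk 1: at line 2 remove [jnlie] add [xva] -> 9 lines: paj mwxk xva plu xkbzw psycq lwy ggvm upmkc
Hunk 2: at line 1 remove [mwxk,xva,plu] add [zcttj] -> 7 lines: paj zcttj xkbzw psycq lwy ggvm upmkc
Hunk 3: at line 2 remove [psycq,lwy] add [gez,jvt] -> 7 lines: paj zcttj xkbzw gez jvt ggvm upmkc
Hunk 4: at line 2 remove [xkbzw] add [ovsh] -> 7 lines: paj zcttj ovsh gez jvt ggvm upmkc
Hunk 5: at line 1 remove [zcttj,ovsh,gez] add [wyoxl,hznbt,bklt] -> 7 lines: paj wyoxl hznbt bklt jvt ggvm upmkc
Hunk 6: at line 3 remove [jvt] add [nvfw,lxv,jau] -> 9 lines: paj wyoxl hznbt bklt nvfw lxv jau ggvm upmkc
Final line 3: hznbt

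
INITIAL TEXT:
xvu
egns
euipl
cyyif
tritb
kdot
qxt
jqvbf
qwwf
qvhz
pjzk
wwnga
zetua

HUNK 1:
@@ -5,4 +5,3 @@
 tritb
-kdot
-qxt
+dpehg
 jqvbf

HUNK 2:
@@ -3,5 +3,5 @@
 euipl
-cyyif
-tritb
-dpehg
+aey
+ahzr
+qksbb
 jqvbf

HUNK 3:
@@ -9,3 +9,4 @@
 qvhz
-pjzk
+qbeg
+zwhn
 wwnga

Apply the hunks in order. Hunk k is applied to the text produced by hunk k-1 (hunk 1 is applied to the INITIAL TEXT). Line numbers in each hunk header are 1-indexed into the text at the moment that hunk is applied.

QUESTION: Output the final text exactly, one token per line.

Answer: xvu
egns
euipl
aey
ahzr
qksbb
jqvbf
qwwf
qvhz
qbeg
zwhn
wwnga
zetua

Derivation:
Hunk 1: at line 5 remove [kdot,qxt] add [dpehg] -> 12 lines: xvu egns euipl cyyif tritb dpehg jqvbf qwwf qvhz pjzk wwnga zetua
Hunk 2: at line 3 remove [cyyif,tritb,dpehg] add [aey,ahzr,qksbb] -> 12 lines: xvu egns euipl aey ahzr qksbb jqvbf qwwf qvhz pjzk wwnga zetua
Hunk 3: at line 9 remove [pjzk] add [qbeg,zwhn] -> 13 lines: xvu egns euipl aey ahzr qksbb jqvbf qwwf qvhz qbeg zwhn wwnga zetua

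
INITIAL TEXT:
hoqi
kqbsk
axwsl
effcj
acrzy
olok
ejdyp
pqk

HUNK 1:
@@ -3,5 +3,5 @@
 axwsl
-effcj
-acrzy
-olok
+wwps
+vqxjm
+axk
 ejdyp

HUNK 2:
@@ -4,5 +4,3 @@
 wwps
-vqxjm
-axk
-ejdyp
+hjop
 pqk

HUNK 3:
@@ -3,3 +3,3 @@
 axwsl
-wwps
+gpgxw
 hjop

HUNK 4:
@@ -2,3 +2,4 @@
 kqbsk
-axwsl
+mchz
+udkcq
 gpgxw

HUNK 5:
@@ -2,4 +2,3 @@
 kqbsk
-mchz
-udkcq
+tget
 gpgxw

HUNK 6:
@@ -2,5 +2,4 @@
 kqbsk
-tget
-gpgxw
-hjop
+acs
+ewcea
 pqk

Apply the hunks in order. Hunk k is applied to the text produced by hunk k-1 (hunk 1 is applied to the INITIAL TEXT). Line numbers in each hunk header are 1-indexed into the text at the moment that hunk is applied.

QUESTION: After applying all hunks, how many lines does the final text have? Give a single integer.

Answer: 5

Derivation:
Hunk 1: at line 3 remove [effcj,acrzy,olok] add [wwps,vqxjm,axk] -> 8 lines: hoqi kqbsk axwsl wwps vqxjm axk ejdyp pqk
Hunk 2: at line 4 remove [vqxjm,axk,ejdyp] add [hjop] -> 6 lines: hoqi kqbsk axwsl wwps hjop pqk
Hunk 3: at line 3 remove [wwps] add [gpgxw] -> 6 lines: hoqi kqbsk axwsl gpgxw hjop pqk
Hunk 4: at line 2 remove [axwsl] add [mchz,udkcq] -> 7 lines: hoqi kqbsk mchz udkcq gpgxw hjop pqk
Hunk 5: at line 2 remove [mchz,udkcq] add [tget] -> 6 lines: hoqi kqbsk tget gpgxw hjop pqk
Hunk 6: at line 2 remove [tget,gpgxw,hjop] add [acs,ewcea] -> 5 lines: hoqi kqbsk acs ewcea pqk
Final line count: 5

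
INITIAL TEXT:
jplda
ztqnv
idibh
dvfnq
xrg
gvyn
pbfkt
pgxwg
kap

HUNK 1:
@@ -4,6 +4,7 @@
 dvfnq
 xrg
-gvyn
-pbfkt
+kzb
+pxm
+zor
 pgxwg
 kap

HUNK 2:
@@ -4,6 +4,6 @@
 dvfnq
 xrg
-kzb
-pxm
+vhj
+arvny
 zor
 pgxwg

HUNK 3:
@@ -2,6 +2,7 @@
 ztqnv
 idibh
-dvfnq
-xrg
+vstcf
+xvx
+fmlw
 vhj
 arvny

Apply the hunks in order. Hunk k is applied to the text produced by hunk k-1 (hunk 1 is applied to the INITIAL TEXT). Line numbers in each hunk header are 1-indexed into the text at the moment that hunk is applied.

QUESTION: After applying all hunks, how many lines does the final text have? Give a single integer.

Answer: 11

Derivation:
Hunk 1: at line 4 remove [gvyn,pbfkt] add [kzb,pxm,zor] -> 10 lines: jplda ztqnv idibh dvfnq xrg kzb pxm zor pgxwg kap
Hunk 2: at line 4 remove [kzb,pxm] add [vhj,arvny] -> 10 lines: jplda ztqnv idibh dvfnq xrg vhj arvny zor pgxwg kap
Hunk 3: at line 2 remove [dvfnq,xrg] add [vstcf,xvx,fmlw] -> 11 lines: jplda ztqnv idibh vstcf xvx fmlw vhj arvny zor pgxwg kap
Final line count: 11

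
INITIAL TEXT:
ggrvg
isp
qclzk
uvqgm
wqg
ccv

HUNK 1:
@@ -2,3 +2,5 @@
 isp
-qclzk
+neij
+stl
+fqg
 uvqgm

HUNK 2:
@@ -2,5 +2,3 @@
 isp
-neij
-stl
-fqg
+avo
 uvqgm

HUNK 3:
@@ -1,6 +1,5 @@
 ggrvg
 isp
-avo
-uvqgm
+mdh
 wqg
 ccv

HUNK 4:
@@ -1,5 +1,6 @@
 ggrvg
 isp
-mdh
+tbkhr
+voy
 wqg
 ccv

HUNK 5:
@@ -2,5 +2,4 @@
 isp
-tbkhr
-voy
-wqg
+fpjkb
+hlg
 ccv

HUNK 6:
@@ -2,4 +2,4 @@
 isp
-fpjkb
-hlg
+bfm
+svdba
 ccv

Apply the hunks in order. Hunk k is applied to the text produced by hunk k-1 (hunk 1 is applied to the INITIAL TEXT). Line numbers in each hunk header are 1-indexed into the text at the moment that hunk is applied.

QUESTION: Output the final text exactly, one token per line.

Hunk 1: at line 2 remove [qclzk] add [neij,stl,fqg] -> 8 lines: ggrvg isp neij stl fqg uvqgm wqg ccv
Hunk 2: at line 2 remove [neij,stl,fqg] add [avo] -> 6 lines: ggrvg isp avo uvqgm wqg ccv
Hunk 3: at line 1 remove [avo,uvqgm] add [mdh] -> 5 lines: ggrvg isp mdh wqg ccv
Hunk 4: at line 1 remove [mdh] add [tbkhr,voy] -> 6 lines: ggrvg isp tbkhr voy wqg ccv
Hunk 5: at line 2 remove [tbkhr,voy,wqg] add [fpjkb,hlg] -> 5 lines: ggrvg isp fpjkb hlg ccv
Hunk 6: at line 2 remove [fpjkb,hlg] add [bfm,svdba] -> 5 lines: ggrvg isp bfm svdba ccv

Answer: ggrvg
isp
bfm
svdba
ccv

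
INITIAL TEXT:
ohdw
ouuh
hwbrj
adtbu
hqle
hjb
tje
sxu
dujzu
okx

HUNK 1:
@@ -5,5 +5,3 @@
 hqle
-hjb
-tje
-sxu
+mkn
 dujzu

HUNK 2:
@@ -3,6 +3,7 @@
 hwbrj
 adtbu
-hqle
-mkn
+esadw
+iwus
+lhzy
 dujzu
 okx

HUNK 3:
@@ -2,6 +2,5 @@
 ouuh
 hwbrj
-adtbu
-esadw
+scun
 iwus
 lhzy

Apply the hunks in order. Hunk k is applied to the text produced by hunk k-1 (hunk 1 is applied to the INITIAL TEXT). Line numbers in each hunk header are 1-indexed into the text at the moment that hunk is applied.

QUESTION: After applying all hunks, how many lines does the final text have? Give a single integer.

Answer: 8

Derivation:
Hunk 1: at line 5 remove [hjb,tje,sxu] add [mkn] -> 8 lines: ohdw ouuh hwbrj adtbu hqle mkn dujzu okx
Hunk 2: at line 3 remove [hqle,mkn] add [esadw,iwus,lhzy] -> 9 lines: ohdw ouuh hwbrj adtbu esadw iwus lhzy dujzu okx
Hunk 3: at line 2 remove [adtbu,esadw] add [scun] -> 8 lines: ohdw ouuh hwbrj scun iwus lhzy dujzu okx
Final line count: 8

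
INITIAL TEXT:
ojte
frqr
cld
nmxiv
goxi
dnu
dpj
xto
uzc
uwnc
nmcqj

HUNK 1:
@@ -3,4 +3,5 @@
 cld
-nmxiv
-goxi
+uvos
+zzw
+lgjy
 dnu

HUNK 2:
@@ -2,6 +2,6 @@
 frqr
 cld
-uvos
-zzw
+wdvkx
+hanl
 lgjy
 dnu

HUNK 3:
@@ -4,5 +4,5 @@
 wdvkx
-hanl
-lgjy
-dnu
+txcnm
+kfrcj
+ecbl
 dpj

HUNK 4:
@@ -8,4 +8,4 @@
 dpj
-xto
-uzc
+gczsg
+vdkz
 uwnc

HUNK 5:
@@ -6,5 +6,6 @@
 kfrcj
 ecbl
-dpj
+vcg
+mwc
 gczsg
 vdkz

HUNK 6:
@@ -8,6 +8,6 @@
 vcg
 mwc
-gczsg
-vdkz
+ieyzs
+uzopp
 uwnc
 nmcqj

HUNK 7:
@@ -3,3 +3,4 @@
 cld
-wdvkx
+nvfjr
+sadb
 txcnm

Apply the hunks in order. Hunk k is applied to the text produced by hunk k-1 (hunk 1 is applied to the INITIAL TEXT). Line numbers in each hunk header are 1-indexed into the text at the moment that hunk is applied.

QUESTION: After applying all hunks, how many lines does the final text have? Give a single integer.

Hunk 1: at line 3 remove [nmxiv,goxi] add [uvos,zzw,lgjy] -> 12 lines: ojte frqr cld uvos zzw lgjy dnu dpj xto uzc uwnc nmcqj
Hunk 2: at line 2 remove [uvos,zzw] add [wdvkx,hanl] -> 12 lines: ojte frqr cld wdvkx hanl lgjy dnu dpj xto uzc uwnc nmcqj
Hunk 3: at line 4 remove [hanl,lgjy,dnu] add [txcnm,kfrcj,ecbl] -> 12 lines: ojte frqr cld wdvkx txcnm kfrcj ecbl dpj xto uzc uwnc nmcqj
Hunk 4: at line 8 remove [xto,uzc] add [gczsg,vdkz] -> 12 lines: ojte frqr cld wdvkx txcnm kfrcj ecbl dpj gczsg vdkz uwnc nmcqj
Hunk 5: at line 6 remove [dpj] add [vcg,mwc] -> 13 lines: ojte frqr cld wdvkx txcnm kfrcj ecbl vcg mwc gczsg vdkz uwnc nmcqj
Hunk 6: at line 8 remove [gczsg,vdkz] add [ieyzs,uzopp] -> 13 lines: ojte frqr cld wdvkx txcnm kfrcj ecbl vcg mwc ieyzs uzopp uwnc nmcqj
Hunk 7: at line 3 remove [wdvkx] add [nvfjr,sadb] -> 14 lines: ojte frqr cld nvfjr sadb txcnm kfrcj ecbl vcg mwc ieyzs uzopp uwnc nmcqj
Final line count: 14

Answer: 14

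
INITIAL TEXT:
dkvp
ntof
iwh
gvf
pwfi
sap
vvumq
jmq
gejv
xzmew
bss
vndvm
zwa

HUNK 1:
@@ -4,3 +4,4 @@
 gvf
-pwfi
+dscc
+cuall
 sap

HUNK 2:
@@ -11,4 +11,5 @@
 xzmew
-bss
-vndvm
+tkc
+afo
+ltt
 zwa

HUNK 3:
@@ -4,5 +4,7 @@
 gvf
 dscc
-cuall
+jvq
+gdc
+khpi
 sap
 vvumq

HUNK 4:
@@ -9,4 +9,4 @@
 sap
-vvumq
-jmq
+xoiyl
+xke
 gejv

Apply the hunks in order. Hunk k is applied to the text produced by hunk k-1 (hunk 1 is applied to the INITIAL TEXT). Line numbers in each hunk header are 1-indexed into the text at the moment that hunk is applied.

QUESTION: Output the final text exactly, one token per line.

Hunk 1: at line 4 remove [pwfi] add [dscc,cuall] -> 14 lines: dkvp ntof iwh gvf dscc cuall sap vvumq jmq gejv xzmew bss vndvm zwa
Hunk 2: at line 11 remove [bss,vndvm] add [tkc,afo,ltt] -> 15 lines: dkvp ntof iwh gvf dscc cuall sap vvumq jmq gejv xzmew tkc afo ltt zwa
Hunk 3: at line 4 remove [cuall] add [jvq,gdc,khpi] -> 17 lines: dkvp ntof iwh gvf dscc jvq gdc khpi sap vvumq jmq gejv xzmew tkc afo ltt zwa
Hunk 4: at line 9 remove [vvumq,jmq] add [xoiyl,xke] -> 17 lines: dkvp ntof iwh gvf dscc jvq gdc khpi sap xoiyl xke gejv xzmew tkc afo ltt zwa

Answer: dkvp
ntof
iwh
gvf
dscc
jvq
gdc
khpi
sap
xoiyl
xke
gejv
xzmew
tkc
afo
ltt
zwa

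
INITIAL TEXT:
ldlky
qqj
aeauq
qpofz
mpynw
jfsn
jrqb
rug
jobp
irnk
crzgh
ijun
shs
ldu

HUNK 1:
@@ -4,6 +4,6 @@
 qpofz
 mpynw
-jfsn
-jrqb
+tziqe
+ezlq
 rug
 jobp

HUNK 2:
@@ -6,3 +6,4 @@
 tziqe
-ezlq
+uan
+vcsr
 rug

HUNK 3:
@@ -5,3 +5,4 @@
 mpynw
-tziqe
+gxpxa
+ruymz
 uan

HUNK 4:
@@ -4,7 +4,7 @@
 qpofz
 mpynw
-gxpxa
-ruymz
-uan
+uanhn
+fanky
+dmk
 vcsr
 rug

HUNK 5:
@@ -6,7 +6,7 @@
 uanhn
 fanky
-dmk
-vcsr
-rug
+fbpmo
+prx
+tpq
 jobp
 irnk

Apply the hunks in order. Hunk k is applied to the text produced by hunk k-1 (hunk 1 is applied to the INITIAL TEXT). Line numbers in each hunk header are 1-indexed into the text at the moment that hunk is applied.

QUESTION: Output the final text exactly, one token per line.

Hunk 1: at line 4 remove [jfsn,jrqb] add [tziqe,ezlq] -> 14 lines: ldlky qqj aeauq qpofz mpynw tziqe ezlq rug jobp irnk crzgh ijun shs ldu
Hunk 2: at line 6 remove [ezlq] add [uan,vcsr] -> 15 lines: ldlky qqj aeauq qpofz mpynw tziqe uan vcsr rug jobp irnk crzgh ijun shs ldu
Hunk 3: at line 5 remove [tziqe] add [gxpxa,ruymz] -> 16 lines: ldlky qqj aeauq qpofz mpynw gxpxa ruymz uan vcsr rug jobp irnk crzgh ijun shs ldu
Hunk 4: at line 4 remove [gxpxa,ruymz,uan] add [uanhn,fanky,dmk] -> 16 lines: ldlky qqj aeauq qpofz mpynw uanhn fanky dmk vcsr rug jobp irnk crzgh ijun shs ldu
Hunk 5: at line 6 remove [dmk,vcsr,rug] add [fbpmo,prx,tpq] -> 16 lines: ldlky qqj aeauq qpofz mpynw uanhn fanky fbpmo prx tpq jobp irnk crzgh ijun shs ldu

Answer: ldlky
qqj
aeauq
qpofz
mpynw
uanhn
fanky
fbpmo
prx
tpq
jobp
irnk
crzgh
ijun
shs
ldu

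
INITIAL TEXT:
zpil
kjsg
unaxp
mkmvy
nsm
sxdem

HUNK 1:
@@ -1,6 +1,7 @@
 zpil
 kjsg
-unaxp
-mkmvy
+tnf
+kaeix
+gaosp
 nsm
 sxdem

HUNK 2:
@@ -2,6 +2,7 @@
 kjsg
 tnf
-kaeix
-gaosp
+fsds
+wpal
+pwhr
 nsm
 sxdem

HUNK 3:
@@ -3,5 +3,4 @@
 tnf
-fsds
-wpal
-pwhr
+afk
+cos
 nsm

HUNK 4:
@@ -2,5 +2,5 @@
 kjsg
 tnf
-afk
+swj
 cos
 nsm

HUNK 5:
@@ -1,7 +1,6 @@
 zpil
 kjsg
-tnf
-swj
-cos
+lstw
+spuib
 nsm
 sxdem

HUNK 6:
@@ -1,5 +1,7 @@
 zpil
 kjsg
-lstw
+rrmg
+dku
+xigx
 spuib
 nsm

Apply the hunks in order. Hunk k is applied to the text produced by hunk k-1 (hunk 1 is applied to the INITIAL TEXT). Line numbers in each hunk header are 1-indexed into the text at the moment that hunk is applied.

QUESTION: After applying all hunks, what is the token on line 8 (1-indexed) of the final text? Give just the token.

Answer: sxdem

Derivation:
Hunk 1: at line 1 remove [unaxp,mkmvy] add [tnf,kaeix,gaosp] -> 7 lines: zpil kjsg tnf kaeix gaosp nsm sxdem
Hunk 2: at line 2 remove [kaeix,gaosp] add [fsds,wpal,pwhr] -> 8 lines: zpil kjsg tnf fsds wpal pwhr nsm sxdem
Hunk 3: at line 3 remove [fsds,wpal,pwhr] add [afk,cos] -> 7 lines: zpil kjsg tnf afk cos nsm sxdem
Hunk 4: at line 2 remove [afk] add [swj] -> 7 lines: zpil kjsg tnf swj cos nsm sxdem
Hunk 5: at line 1 remove [tnf,swj,cos] add [lstw,spuib] -> 6 lines: zpil kjsg lstw spuib nsm sxdem
Hunk 6: at line 1 remove [lstw] add [rrmg,dku,xigx] -> 8 lines: zpil kjsg rrmg dku xigx spuib nsm sxdem
Final line 8: sxdem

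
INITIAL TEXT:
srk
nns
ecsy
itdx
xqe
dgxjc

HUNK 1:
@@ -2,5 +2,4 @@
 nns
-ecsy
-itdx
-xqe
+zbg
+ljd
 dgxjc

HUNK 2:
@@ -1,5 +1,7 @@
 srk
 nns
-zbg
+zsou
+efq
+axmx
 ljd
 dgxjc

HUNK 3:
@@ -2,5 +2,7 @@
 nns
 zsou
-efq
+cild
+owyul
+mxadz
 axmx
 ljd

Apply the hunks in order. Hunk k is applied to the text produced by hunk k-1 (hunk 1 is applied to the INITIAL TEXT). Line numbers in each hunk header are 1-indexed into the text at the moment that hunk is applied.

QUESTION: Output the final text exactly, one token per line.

Answer: srk
nns
zsou
cild
owyul
mxadz
axmx
ljd
dgxjc

Derivation:
Hunk 1: at line 2 remove [ecsy,itdx,xqe] add [zbg,ljd] -> 5 lines: srk nns zbg ljd dgxjc
Hunk 2: at line 1 remove [zbg] add [zsou,efq,axmx] -> 7 lines: srk nns zsou efq axmx ljd dgxjc
Hunk 3: at line 2 remove [efq] add [cild,owyul,mxadz] -> 9 lines: srk nns zsou cild owyul mxadz axmx ljd dgxjc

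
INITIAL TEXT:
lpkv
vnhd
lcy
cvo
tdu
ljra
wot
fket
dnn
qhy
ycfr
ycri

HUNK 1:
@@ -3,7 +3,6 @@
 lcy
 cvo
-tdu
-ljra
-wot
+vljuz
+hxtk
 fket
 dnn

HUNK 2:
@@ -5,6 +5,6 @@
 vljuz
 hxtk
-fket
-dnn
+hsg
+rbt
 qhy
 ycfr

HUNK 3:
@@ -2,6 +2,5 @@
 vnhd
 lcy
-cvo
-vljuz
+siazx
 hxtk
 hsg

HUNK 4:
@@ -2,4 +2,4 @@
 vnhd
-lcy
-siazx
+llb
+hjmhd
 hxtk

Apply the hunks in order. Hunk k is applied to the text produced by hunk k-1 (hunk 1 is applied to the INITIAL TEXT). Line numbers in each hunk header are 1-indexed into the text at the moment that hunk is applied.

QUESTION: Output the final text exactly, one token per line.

Hunk 1: at line 3 remove [tdu,ljra,wot] add [vljuz,hxtk] -> 11 lines: lpkv vnhd lcy cvo vljuz hxtk fket dnn qhy ycfr ycri
Hunk 2: at line 5 remove [fket,dnn] add [hsg,rbt] -> 11 lines: lpkv vnhd lcy cvo vljuz hxtk hsg rbt qhy ycfr ycri
Hunk 3: at line 2 remove [cvo,vljuz] add [siazx] -> 10 lines: lpkv vnhd lcy siazx hxtk hsg rbt qhy ycfr ycri
Hunk 4: at line 2 remove [lcy,siazx] add [llb,hjmhd] -> 10 lines: lpkv vnhd llb hjmhd hxtk hsg rbt qhy ycfr ycri

Answer: lpkv
vnhd
llb
hjmhd
hxtk
hsg
rbt
qhy
ycfr
ycri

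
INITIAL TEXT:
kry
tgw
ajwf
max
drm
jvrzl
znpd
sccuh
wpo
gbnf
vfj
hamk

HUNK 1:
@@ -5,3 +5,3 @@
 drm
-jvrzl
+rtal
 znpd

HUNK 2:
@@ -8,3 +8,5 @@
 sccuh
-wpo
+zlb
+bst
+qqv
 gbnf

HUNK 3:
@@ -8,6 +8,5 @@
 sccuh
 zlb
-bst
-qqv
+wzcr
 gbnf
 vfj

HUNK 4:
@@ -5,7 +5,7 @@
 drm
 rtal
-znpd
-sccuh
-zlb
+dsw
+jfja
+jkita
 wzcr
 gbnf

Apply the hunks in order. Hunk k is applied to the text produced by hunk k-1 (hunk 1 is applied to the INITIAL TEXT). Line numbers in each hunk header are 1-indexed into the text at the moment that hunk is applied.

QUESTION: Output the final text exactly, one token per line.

Hunk 1: at line 5 remove [jvrzl] add [rtal] -> 12 lines: kry tgw ajwf max drm rtal znpd sccuh wpo gbnf vfj hamk
Hunk 2: at line 8 remove [wpo] add [zlb,bst,qqv] -> 14 lines: kry tgw ajwf max drm rtal znpd sccuh zlb bst qqv gbnf vfj hamk
Hunk 3: at line 8 remove [bst,qqv] add [wzcr] -> 13 lines: kry tgw ajwf max drm rtal znpd sccuh zlb wzcr gbnf vfj hamk
Hunk 4: at line 5 remove [znpd,sccuh,zlb] add [dsw,jfja,jkita] -> 13 lines: kry tgw ajwf max drm rtal dsw jfja jkita wzcr gbnf vfj hamk

Answer: kry
tgw
ajwf
max
drm
rtal
dsw
jfja
jkita
wzcr
gbnf
vfj
hamk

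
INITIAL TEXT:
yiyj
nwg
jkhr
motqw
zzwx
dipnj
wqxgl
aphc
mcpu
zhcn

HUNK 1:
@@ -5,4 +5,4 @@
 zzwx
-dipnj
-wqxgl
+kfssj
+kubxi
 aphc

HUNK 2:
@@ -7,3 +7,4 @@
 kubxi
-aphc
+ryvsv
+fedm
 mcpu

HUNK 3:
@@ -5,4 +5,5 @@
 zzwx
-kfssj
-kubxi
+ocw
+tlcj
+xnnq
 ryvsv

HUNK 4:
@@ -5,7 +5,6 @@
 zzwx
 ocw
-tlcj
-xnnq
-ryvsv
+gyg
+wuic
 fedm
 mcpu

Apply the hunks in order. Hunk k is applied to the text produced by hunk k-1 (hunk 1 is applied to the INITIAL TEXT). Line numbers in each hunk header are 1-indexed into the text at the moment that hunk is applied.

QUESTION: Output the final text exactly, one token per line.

Answer: yiyj
nwg
jkhr
motqw
zzwx
ocw
gyg
wuic
fedm
mcpu
zhcn

Derivation:
Hunk 1: at line 5 remove [dipnj,wqxgl] add [kfssj,kubxi] -> 10 lines: yiyj nwg jkhr motqw zzwx kfssj kubxi aphc mcpu zhcn
Hunk 2: at line 7 remove [aphc] add [ryvsv,fedm] -> 11 lines: yiyj nwg jkhr motqw zzwx kfssj kubxi ryvsv fedm mcpu zhcn
Hunk 3: at line 5 remove [kfssj,kubxi] add [ocw,tlcj,xnnq] -> 12 lines: yiyj nwg jkhr motqw zzwx ocw tlcj xnnq ryvsv fedm mcpu zhcn
Hunk 4: at line 5 remove [tlcj,xnnq,ryvsv] add [gyg,wuic] -> 11 lines: yiyj nwg jkhr motqw zzwx ocw gyg wuic fedm mcpu zhcn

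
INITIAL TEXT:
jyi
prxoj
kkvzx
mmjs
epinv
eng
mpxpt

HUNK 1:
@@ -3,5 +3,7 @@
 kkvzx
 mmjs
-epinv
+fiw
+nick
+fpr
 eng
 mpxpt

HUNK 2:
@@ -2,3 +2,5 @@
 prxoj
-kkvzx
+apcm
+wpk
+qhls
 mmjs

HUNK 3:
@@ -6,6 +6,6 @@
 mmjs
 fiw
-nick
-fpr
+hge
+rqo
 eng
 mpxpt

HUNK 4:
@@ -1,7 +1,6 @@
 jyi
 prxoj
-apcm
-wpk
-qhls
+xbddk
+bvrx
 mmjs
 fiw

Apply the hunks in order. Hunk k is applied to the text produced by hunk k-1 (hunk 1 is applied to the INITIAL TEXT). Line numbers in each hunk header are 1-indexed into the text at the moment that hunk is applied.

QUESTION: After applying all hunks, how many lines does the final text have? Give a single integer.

Answer: 10

Derivation:
Hunk 1: at line 3 remove [epinv] add [fiw,nick,fpr] -> 9 lines: jyi prxoj kkvzx mmjs fiw nick fpr eng mpxpt
Hunk 2: at line 2 remove [kkvzx] add [apcm,wpk,qhls] -> 11 lines: jyi prxoj apcm wpk qhls mmjs fiw nick fpr eng mpxpt
Hunk 3: at line 6 remove [nick,fpr] add [hge,rqo] -> 11 lines: jyi prxoj apcm wpk qhls mmjs fiw hge rqo eng mpxpt
Hunk 4: at line 1 remove [apcm,wpk,qhls] add [xbddk,bvrx] -> 10 lines: jyi prxoj xbddk bvrx mmjs fiw hge rqo eng mpxpt
Final line count: 10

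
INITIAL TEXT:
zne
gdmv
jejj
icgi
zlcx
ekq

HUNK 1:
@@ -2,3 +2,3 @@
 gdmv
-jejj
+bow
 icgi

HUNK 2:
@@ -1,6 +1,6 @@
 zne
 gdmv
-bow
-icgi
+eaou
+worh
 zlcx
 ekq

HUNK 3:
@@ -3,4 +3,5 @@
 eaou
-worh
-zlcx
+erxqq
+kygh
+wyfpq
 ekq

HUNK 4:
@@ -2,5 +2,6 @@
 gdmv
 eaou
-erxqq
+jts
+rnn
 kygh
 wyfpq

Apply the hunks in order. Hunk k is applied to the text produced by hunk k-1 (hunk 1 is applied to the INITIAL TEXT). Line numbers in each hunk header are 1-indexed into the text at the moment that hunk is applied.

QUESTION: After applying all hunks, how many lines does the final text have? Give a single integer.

Answer: 8

Derivation:
Hunk 1: at line 2 remove [jejj] add [bow] -> 6 lines: zne gdmv bow icgi zlcx ekq
Hunk 2: at line 1 remove [bow,icgi] add [eaou,worh] -> 6 lines: zne gdmv eaou worh zlcx ekq
Hunk 3: at line 3 remove [worh,zlcx] add [erxqq,kygh,wyfpq] -> 7 lines: zne gdmv eaou erxqq kygh wyfpq ekq
Hunk 4: at line 2 remove [erxqq] add [jts,rnn] -> 8 lines: zne gdmv eaou jts rnn kygh wyfpq ekq
Final line count: 8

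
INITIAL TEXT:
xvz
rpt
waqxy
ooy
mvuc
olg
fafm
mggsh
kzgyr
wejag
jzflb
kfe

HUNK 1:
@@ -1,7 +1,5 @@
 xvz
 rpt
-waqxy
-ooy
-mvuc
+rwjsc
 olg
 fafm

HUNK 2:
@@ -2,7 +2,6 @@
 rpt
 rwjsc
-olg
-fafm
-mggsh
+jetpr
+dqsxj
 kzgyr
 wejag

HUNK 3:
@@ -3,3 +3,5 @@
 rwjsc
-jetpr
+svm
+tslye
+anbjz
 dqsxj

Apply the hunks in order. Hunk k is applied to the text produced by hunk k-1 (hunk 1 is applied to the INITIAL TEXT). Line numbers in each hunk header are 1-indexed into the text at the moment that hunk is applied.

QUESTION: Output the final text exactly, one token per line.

Hunk 1: at line 1 remove [waqxy,ooy,mvuc] add [rwjsc] -> 10 lines: xvz rpt rwjsc olg fafm mggsh kzgyr wejag jzflb kfe
Hunk 2: at line 2 remove [olg,fafm,mggsh] add [jetpr,dqsxj] -> 9 lines: xvz rpt rwjsc jetpr dqsxj kzgyr wejag jzflb kfe
Hunk 3: at line 3 remove [jetpr] add [svm,tslye,anbjz] -> 11 lines: xvz rpt rwjsc svm tslye anbjz dqsxj kzgyr wejag jzflb kfe

Answer: xvz
rpt
rwjsc
svm
tslye
anbjz
dqsxj
kzgyr
wejag
jzflb
kfe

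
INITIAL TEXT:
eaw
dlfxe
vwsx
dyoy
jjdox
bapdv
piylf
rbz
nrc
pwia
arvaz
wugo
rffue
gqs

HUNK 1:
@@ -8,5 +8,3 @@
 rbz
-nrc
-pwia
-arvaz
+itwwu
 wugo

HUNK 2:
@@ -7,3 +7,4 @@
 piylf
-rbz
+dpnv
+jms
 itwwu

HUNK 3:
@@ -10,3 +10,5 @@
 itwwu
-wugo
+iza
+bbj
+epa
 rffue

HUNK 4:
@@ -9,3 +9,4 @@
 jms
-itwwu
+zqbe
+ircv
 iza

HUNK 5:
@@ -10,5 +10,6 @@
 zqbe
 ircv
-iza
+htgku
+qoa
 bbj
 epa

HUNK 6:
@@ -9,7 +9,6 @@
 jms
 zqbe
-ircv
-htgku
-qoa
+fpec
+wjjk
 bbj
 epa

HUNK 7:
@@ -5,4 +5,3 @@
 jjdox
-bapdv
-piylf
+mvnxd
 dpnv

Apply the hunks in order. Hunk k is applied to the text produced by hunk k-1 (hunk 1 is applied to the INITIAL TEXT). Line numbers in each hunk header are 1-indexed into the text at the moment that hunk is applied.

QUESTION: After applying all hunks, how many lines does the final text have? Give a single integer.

Hunk 1: at line 8 remove [nrc,pwia,arvaz] add [itwwu] -> 12 lines: eaw dlfxe vwsx dyoy jjdox bapdv piylf rbz itwwu wugo rffue gqs
Hunk 2: at line 7 remove [rbz] add [dpnv,jms] -> 13 lines: eaw dlfxe vwsx dyoy jjdox bapdv piylf dpnv jms itwwu wugo rffue gqs
Hunk 3: at line 10 remove [wugo] add [iza,bbj,epa] -> 15 lines: eaw dlfxe vwsx dyoy jjdox bapdv piylf dpnv jms itwwu iza bbj epa rffue gqs
Hunk 4: at line 9 remove [itwwu] add [zqbe,ircv] -> 16 lines: eaw dlfxe vwsx dyoy jjdox bapdv piylf dpnv jms zqbe ircv iza bbj epa rffue gqs
Hunk 5: at line 10 remove [iza] add [htgku,qoa] -> 17 lines: eaw dlfxe vwsx dyoy jjdox bapdv piylf dpnv jms zqbe ircv htgku qoa bbj epa rffue gqs
Hunk 6: at line 9 remove [ircv,htgku,qoa] add [fpec,wjjk] -> 16 lines: eaw dlfxe vwsx dyoy jjdox bapdv piylf dpnv jms zqbe fpec wjjk bbj epa rffue gqs
Hunk 7: at line 5 remove [bapdv,piylf] add [mvnxd] -> 15 lines: eaw dlfxe vwsx dyoy jjdox mvnxd dpnv jms zqbe fpec wjjk bbj epa rffue gqs
Final line count: 15

Answer: 15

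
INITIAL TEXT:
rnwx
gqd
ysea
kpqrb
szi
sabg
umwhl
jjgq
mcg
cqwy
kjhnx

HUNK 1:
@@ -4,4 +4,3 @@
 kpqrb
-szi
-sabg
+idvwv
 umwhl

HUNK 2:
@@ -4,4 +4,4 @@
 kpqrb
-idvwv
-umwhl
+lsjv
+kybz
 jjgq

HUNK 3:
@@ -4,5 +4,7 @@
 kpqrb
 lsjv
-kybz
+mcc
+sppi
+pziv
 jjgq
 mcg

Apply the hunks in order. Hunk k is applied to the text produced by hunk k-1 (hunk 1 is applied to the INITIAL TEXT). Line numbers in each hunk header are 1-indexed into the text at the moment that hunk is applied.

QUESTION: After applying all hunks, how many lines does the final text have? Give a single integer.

Answer: 12

Derivation:
Hunk 1: at line 4 remove [szi,sabg] add [idvwv] -> 10 lines: rnwx gqd ysea kpqrb idvwv umwhl jjgq mcg cqwy kjhnx
Hunk 2: at line 4 remove [idvwv,umwhl] add [lsjv,kybz] -> 10 lines: rnwx gqd ysea kpqrb lsjv kybz jjgq mcg cqwy kjhnx
Hunk 3: at line 4 remove [kybz] add [mcc,sppi,pziv] -> 12 lines: rnwx gqd ysea kpqrb lsjv mcc sppi pziv jjgq mcg cqwy kjhnx
Final line count: 12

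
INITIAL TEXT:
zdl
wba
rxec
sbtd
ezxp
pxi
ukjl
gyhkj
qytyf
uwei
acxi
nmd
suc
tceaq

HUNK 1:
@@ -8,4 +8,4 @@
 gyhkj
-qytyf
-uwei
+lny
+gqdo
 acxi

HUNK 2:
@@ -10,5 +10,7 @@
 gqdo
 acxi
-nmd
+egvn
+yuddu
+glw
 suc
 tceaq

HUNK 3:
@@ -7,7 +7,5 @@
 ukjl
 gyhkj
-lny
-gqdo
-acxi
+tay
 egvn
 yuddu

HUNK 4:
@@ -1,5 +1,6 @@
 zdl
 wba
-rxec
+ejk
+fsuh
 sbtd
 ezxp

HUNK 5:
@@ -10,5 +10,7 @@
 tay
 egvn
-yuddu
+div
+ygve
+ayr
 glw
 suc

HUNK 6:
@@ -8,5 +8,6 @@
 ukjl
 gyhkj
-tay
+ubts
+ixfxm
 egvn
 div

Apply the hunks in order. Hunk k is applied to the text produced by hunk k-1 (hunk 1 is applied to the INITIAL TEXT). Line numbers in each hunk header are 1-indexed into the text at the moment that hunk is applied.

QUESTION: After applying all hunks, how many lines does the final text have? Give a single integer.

Answer: 18

Derivation:
Hunk 1: at line 8 remove [qytyf,uwei] add [lny,gqdo] -> 14 lines: zdl wba rxec sbtd ezxp pxi ukjl gyhkj lny gqdo acxi nmd suc tceaq
Hunk 2: at line 10 remove [nmd] add [egvn,yuddu,glw] -> 16 lines: zdl wba rxec sbtd ezxp pxi ukjl gyhkj lny gqdo acxi egvn yuddu glw suc tceaq
Hunk 3: at line 7 remove [lny,gqdo,acxi] add [tay] -> 14 lines: zdl wba rxec sbtd ezxp pxi ukjl gyhkj tay egvn yuddu glw suc tceaq
Hunk 4: at line 1 remove [rxec] add [ejk,fsuh] -> 15 lines: zdl wba ejk fsuh sbtd ezxp pxi ukjl gyhkj tay egvn yuddu glw suc tceaq
Hunk 5: at line 10 remove [yuddu] add [div,ygve,ayr] -> 17 lines: zdl wba ejk fsuh sbtd ezxp pxi ukjl gyhkj tay egvn div ygve ayr glw suc tceaq
Hunk 6: at line 8 remove [tay] add [ubts,ixfxm] -> 18 lines: zdl wba ejk fsuh sbtd ezxp pxi ukjl gyhkj ubts ixfxm egvn div ygve ayr glw suc tceaq
Final line count: 18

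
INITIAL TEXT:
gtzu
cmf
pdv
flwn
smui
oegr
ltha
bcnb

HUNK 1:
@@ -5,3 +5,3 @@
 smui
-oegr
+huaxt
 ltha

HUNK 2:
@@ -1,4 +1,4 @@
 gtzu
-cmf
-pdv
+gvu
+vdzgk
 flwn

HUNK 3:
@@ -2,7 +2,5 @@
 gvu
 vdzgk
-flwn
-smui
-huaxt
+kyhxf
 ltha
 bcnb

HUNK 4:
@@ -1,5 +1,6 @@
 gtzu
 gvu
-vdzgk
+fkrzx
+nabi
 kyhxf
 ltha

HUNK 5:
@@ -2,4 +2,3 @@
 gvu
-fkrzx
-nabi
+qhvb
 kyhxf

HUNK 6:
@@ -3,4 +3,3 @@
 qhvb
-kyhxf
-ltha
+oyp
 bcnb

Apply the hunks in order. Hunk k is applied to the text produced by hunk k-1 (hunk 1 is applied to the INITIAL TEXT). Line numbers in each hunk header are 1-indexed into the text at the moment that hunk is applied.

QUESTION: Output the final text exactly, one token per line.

Answer: gtzu
gvu
qhvb
oyp
bcnb

Derivation:
Hunk 1: at line 5 remove [oegr] add [huaxt] -> 8 lines: gtzu cmf pdv flwn smui huaxt ltha bcnb
Hunk 2: at line 1 remove [cmf,pdv] add [gvu,vdzgk] -> 8 lines: gtzu gvu vdzgk flwn smui huaxt ltha bcnb
Hunk 3: at line 2 remove [flwn,smui,huaxt] add [kyhxf] -> 6 lines: gtzu gvu vdzgk kyhxf ltha bcnb
Hunk 4: at line 1 remove [vdzgk] add [fkrzx,nabi] -> 7 lines: gtzu gvu fkrzx nabi kyhxf ltha bcnb
Hunk 5: at line 2 remove [fkrzx,nabi] add [qhvb] -> 6 lines: gtzu gvu qhvb kyhxf ltha bcnb
Hunk 6: at line 3 remove [kyhxf,ltha] add [oyp] -> 5 lines: gtzu gvu qhvb oyp bcnb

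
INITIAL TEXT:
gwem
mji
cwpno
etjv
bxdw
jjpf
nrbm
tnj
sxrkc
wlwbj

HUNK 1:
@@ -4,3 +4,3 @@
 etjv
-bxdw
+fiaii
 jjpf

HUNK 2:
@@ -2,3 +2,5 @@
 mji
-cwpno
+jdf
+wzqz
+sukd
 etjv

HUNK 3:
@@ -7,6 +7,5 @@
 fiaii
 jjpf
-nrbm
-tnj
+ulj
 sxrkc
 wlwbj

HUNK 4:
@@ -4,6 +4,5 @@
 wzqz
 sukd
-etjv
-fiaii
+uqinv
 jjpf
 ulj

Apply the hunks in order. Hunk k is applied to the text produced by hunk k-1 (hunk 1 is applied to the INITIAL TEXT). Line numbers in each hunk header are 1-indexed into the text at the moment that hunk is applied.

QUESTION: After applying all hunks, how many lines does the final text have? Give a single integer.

Hunk 1: at line 4 remove [bxdw] add [fiaii] -> 10 lines: gwem mji cwpno etjv fiaii jjpf nrbm tnj sxrkc wlwbj
Hunk 2: at line 2 remove [cwpno] add [jdf,wzqz,sukd] -> 12 lines: gwem mji jdf wzqz sukd etjv fiaii jjpf nrbm tnj sxrkc wlwbj
Hunk 3: at line 7 remove [nrbm,tnj] add [ulj] -> 11 lines: gwem mji jdf wzqz sukd etjv fiaii jjpf ulj sxrkc wlwbj
Hunk 4: at line 4 remove [etjv,fiaii] add [uqinv] -> 10 lines: gwem mji jdf wzqz sukd uqinv jjpf ulj sxrkc wlwbj
Final line count: 10

Answer: 10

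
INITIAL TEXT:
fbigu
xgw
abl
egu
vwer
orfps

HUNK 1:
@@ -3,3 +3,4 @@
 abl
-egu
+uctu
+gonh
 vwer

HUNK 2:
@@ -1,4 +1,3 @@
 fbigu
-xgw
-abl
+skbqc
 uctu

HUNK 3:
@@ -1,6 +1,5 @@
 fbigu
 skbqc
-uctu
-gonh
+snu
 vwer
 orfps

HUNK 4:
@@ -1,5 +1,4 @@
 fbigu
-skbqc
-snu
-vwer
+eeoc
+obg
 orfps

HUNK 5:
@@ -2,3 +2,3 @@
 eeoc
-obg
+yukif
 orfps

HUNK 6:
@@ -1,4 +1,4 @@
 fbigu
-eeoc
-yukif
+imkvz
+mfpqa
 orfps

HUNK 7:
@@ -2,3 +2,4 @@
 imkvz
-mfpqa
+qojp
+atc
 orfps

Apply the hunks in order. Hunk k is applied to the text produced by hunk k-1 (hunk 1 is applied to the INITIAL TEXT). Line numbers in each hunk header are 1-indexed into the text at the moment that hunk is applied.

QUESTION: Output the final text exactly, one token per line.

Answer: fbigu
imkvz
qojp
atc
orfps

Derivation:
Hunk 1: at line 3 remove [egu] add [uctu,gonh] -> 7 lines: fbigu xgw abl uctu gonh vwer orfps
Hunk 2: at line 1 remove [xgw,abl] add [skbqc] -> 6 lines: fbigu skbqc uctu gonh vwer orfps
Hunk 3: at line 1 remove [uctu,gonh] add [snu] -> 5 lines: fbigu skbqc snu vwer orfps
Hunk 4: at line 1 remove [skbqc,snu,vwer] add [eeoc,obg] -> 4 lines: fbigu eeoc obg orfps
Hunk 5: at line 2 remove [obg] add [yukif] -> 4 lines: fbigu eeoc yukif orfps
Hunk 6: at line 1 remove [eeoc,yukif] add [imkvz,mfpqa] -> 4 lines: fbigu imkvz mfpqa orfps
Hunk 7: at line 2 remove [mfpqa] add [qojp,atc] -> 5 lines: fbigu imkvz qojp atc orfps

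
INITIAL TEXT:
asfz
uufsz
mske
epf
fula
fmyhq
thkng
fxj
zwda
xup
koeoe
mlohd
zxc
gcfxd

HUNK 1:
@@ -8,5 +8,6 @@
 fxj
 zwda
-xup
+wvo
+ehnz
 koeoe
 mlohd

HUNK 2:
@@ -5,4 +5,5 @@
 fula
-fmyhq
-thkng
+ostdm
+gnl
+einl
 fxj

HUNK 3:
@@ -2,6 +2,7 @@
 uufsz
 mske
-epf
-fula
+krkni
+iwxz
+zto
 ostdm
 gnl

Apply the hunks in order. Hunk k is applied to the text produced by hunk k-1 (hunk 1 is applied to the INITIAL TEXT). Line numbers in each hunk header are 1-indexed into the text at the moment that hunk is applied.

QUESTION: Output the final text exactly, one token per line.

Hunk 1: at line 8 remove [xup] add [wvo,ehnz] -> 15 lines: asfz uufsz mske epf fula fmyhq thkng fxj zwda wvo ehnz koeoe mlohd zxc gcfxd
Hunk 2: at line 5 remove [fmyhq,thkng] add [ostdm,gnl,einl] -> 16 lines: asfz uufsz mske epf fula ostdm gnl einl fxj zwda wvo ehnz koeoe mlohd zxc gcfxd
Hunk 3: at line 2 remove [epf,fula] add [krkni,iwxz,zto] -> 17 lines: asfz uufsz mske krkni iwxz zto ostdm gnl einl fxj zwda wvo ehnz koeoe mlohd zxc gcfxd

Answer: asfz
uufsz
mske
krkni
iwxz
zto
ostdm
gnl
einl
fxj
zwda
wvo
ehnz
koeoe
mlohd
zxc
gcfxd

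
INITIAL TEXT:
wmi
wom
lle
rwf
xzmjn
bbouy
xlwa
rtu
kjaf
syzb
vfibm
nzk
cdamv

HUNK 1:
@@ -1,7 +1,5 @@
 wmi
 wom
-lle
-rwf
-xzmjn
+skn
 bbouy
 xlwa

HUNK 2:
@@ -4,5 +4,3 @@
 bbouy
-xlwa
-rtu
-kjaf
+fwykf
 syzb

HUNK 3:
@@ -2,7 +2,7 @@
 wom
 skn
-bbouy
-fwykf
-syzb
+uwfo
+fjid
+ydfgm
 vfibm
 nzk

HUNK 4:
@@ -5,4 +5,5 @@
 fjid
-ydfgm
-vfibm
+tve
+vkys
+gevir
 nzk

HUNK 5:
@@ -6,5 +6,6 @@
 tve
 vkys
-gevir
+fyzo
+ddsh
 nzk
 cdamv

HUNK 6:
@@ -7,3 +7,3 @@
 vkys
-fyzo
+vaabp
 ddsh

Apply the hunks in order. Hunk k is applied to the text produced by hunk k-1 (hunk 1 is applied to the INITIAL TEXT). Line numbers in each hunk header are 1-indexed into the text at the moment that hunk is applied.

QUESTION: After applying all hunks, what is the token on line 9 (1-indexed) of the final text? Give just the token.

Hunk 1: at line 1 remove [lle,rwf,xzmjn] add [skn] -> 11 lines: wmi wom skn bbouy xlwa rtu kjaf syzb vfibm nzk cdamv
Hunk 2: at line 4 remove [xlwa,rtu,kjaf] add [fwykf] -> 9 lines: wmi wom skn bbouy fwykf syzb vfibm nzk cdamv
Hunk 3: at line 2 remove [bbouy,fwykf,syzb] add [uwfo,fjid,ydfgm] -> 9 lines: wmi wom skn uwfo fjid ydfgm vfibm nzk cdamv
Hunk 4: at line 5 remove [ydfgm,vfibm] add [tve,vkys,gevir] -> 10 lines: wmi wom skn uwfo fjid tve vkys gevir nzk cdamv
Hunk 5: at line 6 remove [gevir] add [fyzo,ddsh] -> 11 lines: wmi wom skn uwfo fjid tve vkys fyzo ddsh nzk cdamv
Hunk 6: at line 7 remove [fyzo] add [vaabp] -> 11 lines: wmi wom skn uwfo fjid tve vkys vaabp ddsh nzk cdamv
Final line 9: ddsh

Answer: ddsh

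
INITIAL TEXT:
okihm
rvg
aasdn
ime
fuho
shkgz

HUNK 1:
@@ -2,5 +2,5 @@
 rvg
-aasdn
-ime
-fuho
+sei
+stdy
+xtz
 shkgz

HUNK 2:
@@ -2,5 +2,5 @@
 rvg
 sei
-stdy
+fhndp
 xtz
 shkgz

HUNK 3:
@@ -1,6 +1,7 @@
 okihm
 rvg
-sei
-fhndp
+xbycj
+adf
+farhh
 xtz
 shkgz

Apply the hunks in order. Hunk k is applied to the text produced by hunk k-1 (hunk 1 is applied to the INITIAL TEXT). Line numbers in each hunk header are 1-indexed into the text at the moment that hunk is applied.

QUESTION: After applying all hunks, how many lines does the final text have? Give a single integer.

Hunk 1: at line 2 remove [aasdn,ime,fuho] add [sei,stdy,xtz] -> 6 lines: okihm rvg sei stdy xtz shkgz
Hunk 2: at line 2 remove [stdy] add [fhndp] -> 6 lines: okihm rvg sei fhndp xtz shkgz
Hunk 3: at line 1 remove [sei,fhndp] add [xbycj,adf,farhh] -> 7 lines: okihm rvg xbycj adf farhh xtz shkgz
Final line count: 7

Answer: 7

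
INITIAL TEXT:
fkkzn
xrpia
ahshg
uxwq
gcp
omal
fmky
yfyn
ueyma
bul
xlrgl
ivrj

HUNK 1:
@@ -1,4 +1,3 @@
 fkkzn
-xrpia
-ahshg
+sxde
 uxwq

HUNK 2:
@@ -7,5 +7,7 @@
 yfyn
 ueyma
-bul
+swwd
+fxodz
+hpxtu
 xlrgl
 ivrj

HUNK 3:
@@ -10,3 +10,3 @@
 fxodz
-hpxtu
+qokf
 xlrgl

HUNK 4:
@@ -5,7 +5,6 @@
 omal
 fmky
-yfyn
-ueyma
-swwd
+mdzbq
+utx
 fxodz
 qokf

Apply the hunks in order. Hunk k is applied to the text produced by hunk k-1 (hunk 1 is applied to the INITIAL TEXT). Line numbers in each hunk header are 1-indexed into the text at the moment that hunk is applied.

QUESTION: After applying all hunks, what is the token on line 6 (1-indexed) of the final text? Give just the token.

Answer: fmky

Derivation:
Hunk 1: at line 1 remove [xrpia,ahshg] add [sxde] -> 11 lines: fkkzn sxde uxwq gcp omal fmky yfyn ueyma bul xlrgl ivrj
Hunk 2: at line 7 remove [bul] add [swwd,fxodz,hpxtu] -> 13 lines: fkkzn sxde uxwq gcp omal fmky yfyn ueyma swwd fxodz hpxtu xlrgl ivrj
Hunk 3: at line 10 remove [hpxtu] add [qokf] -> 13 lines: fkkzn sxde uxwq gcp omal fmky yfyn ueyma swwd fxodz qokf xlrgl ivrj
Hunk 4: at line 5 remove [yfyn,ueyma,swwd] add [mdzbq,utx] -> 12 lines: fkkzn sxde uxwq gcp omal fmky mdzbq utx fxodz qokf xlrgl ivrj
Final line 6: fmky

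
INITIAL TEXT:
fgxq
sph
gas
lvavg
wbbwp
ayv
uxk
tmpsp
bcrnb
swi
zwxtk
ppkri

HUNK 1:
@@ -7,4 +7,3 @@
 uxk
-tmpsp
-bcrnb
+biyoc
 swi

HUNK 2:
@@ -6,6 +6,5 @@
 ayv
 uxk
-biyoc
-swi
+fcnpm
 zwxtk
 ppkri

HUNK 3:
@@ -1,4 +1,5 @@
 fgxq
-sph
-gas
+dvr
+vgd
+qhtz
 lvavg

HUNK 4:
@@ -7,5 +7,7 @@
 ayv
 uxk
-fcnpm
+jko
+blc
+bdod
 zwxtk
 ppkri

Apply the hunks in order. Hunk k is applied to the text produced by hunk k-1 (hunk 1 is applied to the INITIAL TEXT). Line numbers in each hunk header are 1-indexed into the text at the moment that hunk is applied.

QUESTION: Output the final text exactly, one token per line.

Hunk 1: at line 7 remove [tmpsp,bcrnb] add [biyoc] -> 11 lines: fgxq sph gas lvavg wbbwp ayv uxk biyoc swi zwxtk ppkri
Hunk 2: at line 6 remove [biyoc,swi] add [fcnpm] -> 10 lines: fgxq sph gas lvavg wbbwp ayv uxk fcnpm zwxtk ppkri
Hunk 3: at line 1 remove [sph,gas] add [dvr,vgd,qhtz] -> 11 lines: fgxq dvr vgd qhtz lvavg wbbwp ayv uxk fcnpm zwxtk ppkri
Hunk 4: at line 7 remove [fcnpm] add [jko,blc,bdod] -> 13 lines: fgxq dvr vgd qhtz lvavg wbbwp ayv uxk jko blc bdod zwxtk ppkri

Answer: fgxq
dvr
vgd
qhtz
lvavg
wbbwp
ayv
uxk
jko
blc
bdod
zwxtk
ppkri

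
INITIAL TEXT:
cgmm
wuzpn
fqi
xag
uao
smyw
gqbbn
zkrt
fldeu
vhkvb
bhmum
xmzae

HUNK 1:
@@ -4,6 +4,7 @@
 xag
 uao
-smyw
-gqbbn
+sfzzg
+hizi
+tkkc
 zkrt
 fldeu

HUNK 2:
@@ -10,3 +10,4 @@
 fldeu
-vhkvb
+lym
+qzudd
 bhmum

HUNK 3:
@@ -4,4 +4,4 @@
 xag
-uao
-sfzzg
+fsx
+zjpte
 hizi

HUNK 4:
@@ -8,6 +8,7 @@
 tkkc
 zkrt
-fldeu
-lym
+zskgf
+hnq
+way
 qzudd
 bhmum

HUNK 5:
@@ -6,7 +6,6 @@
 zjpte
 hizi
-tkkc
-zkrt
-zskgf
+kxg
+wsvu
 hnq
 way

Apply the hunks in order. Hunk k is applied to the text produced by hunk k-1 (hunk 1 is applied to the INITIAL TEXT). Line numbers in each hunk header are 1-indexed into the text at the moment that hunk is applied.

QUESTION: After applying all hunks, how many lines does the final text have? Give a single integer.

Hunk 1: at line 4 remove [smyw,gqbbn] add [sfzzg,hizi,tkkc] -> 13 lines: cgmm wuzpn fqi xag uao sfzzg hizi tkkc zkrt fldeu vhkvb bhmum xmzae
Hunk 2: at line 10 remove [vhkvb] add [lym,qzudd] -> 14 lines: cgmm wuzpn fqi xag uao sfzzg hizi tkkc zkrt fldeu lym qzudd bhmum xmzae
Hunk 3: at line 4 remove [uao,sfzzg] add [fsx,zjpte] -> 14 lines: cgmm wuzpn fqi xag fsx zjpte hizi tkkc zkrt fldeu lym qzudd bhmum xmzae
Hunk 4: at line 8 remove [fldeu,lym] add [zskgf,hnq,way] -> 15 lines: cgmm wuzpn fqi xag fsx zjpte hizi tkkc zkrt zskgf hnq way qzudd bhmum xmzae
Hunk 5: at line 6 remove [tkkc,zkrt,zskgf] add [kxg,wsvu] -> 14 lines: cgmm wuzpn fqi xag fsx zjpte hizi kxg wsvu hnq way qzudd bhmum xmzae
Final line count: 14

Answer: 14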